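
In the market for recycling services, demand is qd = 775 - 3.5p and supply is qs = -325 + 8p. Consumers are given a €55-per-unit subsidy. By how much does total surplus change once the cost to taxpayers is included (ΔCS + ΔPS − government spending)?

Net change in total surplus = -84700/23

Pre-subsidy: 775 - 3.5p = -325 + 8p gives p* = 2200/23, q* = 10125/23.
With the rebate, buyers effectively pay pb = ps − 55, where ps is the price sellers receive.
Demand in terms of ps becomes qd = 775 − 3.5(ps − 55) = 967.5 - 3.5ps. Setting this equal to supply: 967.5 - 3.5ps = -325 + 8ps, so ps = 2585/23.
Buyers pay pb = 2585/23 − 55 = 1320/23; q' = -325 + 8·(2585/23) = 13205/23.
ΔCS = ½(10125/23 + 13205/23)(2200/23 − 1320/23) = 10265200/529; ΔPS = ½(10125/23 + 13205/23)(2585/23 − 2200/23) = 4491025/529.
Government spending = 55 × 13205/23 = 726275/23.
Net change = 10265200/529 + 4491025/529 − 726275/23 = -84700/23. The loss equals the DWL triangle ½·55·3080/23.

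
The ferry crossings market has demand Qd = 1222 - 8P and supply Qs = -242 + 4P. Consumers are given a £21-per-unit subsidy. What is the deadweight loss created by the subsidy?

Pre-subsidy: 1222 - 8P = -242 + 4P gives P* = 122, Q* = 246.
With the rebate, buyers effectively pay Pb = Ps − 21, where Ps is the price sellers receive.
Demand in terms of Ps becomes Qd = 1222 − 8(Ps − 21) = 1390 - 8Ps. Setting this equal to supply: 1390 - 8Ps = -242 + 4Ps, so Ps = 136.
Buyers pay Pb = 136 − 21 = 115; Q' = -242 + 4·136 = 302.
The subsidy expands output by 302 − 246 = 56 past the efficient level; on those units the gap between marginal cost and willingness to pay runs from 0 up to 21.
DWL = ½ × 21 × 56 = 588.

Deadweight loss = £588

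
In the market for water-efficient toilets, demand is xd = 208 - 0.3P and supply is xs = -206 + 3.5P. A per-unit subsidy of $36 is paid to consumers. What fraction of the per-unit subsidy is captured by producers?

Pre-subsidy: 208 - 0.3P = -206 + 3.5P gives P* = 2070/19, x* = 3331/19.
With the rebate, buyers effectively pay Pb = Ps − 36, where Ps is the price sellers receive.
Demand in terms of Ps becomes xd = 208 − 0.3(Ps − 36) = 218.8 - 0.3Ps. Setting this equal to supply: 218.8 - 0.3Ps = -206 + 3.5Ps, so Ps = 2124/19.
Buyers pay Pb = 2124/19 − 36 = 1440/19; x' = -206 + 3.5·(2124/19) = 3520/19.
Buyers' price falls by P* − Pb = 2070/19 − 1440/19 = 630/19; sellers' price rises by Ps − P* = 2124/19 − 2070/19 = 54/19.
So producers capture (54/19)/36 = 3/38 of each unit of subsidy.

Producer share = 3/38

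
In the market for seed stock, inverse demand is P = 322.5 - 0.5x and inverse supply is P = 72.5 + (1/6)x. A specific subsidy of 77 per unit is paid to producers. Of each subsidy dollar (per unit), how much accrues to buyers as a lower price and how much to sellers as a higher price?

Pre-subsidy: 322.5 - 0.5x = 72.5 + (1/6)x gives x* = 375 and P* = 135.
With the subsidy, sellers receive Ps = Pb + 77 for each unit, where Pb is the price buyers pay.
On the curves, Pb = 322.5 - 0.5x and Ps = 72.5 + (1/6)x; the wedge Ps − Pb = 77 gives 72.5 + (1/6)x − (322.5 - 0.5x) = 77, so x' = 490.5.
Then Pb = 322.5 − 0.5·490.5 = 77.25 and Ps = 72.5 + (1/6)·490.5 = 154.25.
Buyers' price falls by P* − Pb = 135 − 77.25 = 57.75; sellers' price rises by Ps − P* = 154.25 − 135 = 19.25.

Buyers gain 57.75 per unit; sellers gain 19.25 per unit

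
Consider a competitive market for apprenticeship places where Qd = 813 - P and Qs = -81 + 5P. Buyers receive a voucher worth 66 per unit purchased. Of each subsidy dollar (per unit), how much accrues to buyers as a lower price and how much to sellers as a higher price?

Pre-subsidy: 813 - P = -81 + 5P gives P* = 149, Q* = 664.
With the rebate, buyers effectively pay Pb = Ps − 66, where Ps is the price sellers receive.
Demand in terms of Ps becomes Qd = 813 − 1(Ps − 66) = 879 - Ps. Setting this equal to supply: 879 - Ps = -81 + 5Ps, so Ps = 160.
Buyers pay Pb = 160 − 66 = 94; Q' = -81 + 5·160 = 719.
Buyers' price falls by P* − Pb = 149 − 94 = 55; sellers' price rises by Ps − P* = 160 − 149 = 11.

Buyers gain 55 per unit; sellers gain 11 per unit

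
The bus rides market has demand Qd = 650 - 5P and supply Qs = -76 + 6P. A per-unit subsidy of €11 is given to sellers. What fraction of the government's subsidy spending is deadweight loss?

Pre-subsidy: 650 - 5P = -76 + 6P gives P* = 66, Q* = 320.
With the subsidy, sellers receive Ps = Pb + 11 for each unit, where Pb is the price buyers pay.
Supply in terms of Pb becomes Qs = -76 + 6(Pb + 11) = -10 + 6Pb. Setting this equal to demand: 650 - 5Pb = -10 + 6Pb, so Pb = 60.
Sellers receive Ps = 60 + 11 = 71; Q' = 650 − 5·60 = 350.
ΔCS = ½(320 + 350)(66 − 60) = 2010; ΔPS = ½(320 + 350)(71 − 66) = 1675.
Government spending = 11 × 350 = 3850.
DWL = ½ × 11 × (350 − 320) = 165; fraction = 165 / 3850 = 3/70.

DWL / government spending = 3/70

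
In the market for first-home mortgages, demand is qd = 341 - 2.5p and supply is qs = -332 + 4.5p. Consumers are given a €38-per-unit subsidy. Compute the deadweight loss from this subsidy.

Pre-subsidy: 341 - 2.5p = -332 + 4.5p gives p* = 673/7, q* = 1409/14.
With the rebate, buyers effectively pay pb = ps − 38, where ps is the price sellers receive.
Demand in terms of ps becomes qd = 341 − 2.5(ps − 38) = 436 - 2.5ps. Setting this equal to supply: 436 - 2.5ps = -332 + 4.5ps, so ps = 768/7.
Buyers pay pb = 768/7 − 38 = 502/7; q' = -332 + 4.5·(768/7) = 1132/7.
The subsidy expands output by 1132/7 − 1409/14 = 855/14 past the efficient level; on those units the gap between marginal cost and willingness to pay runs from 0 up to 38.
DWL = ½ × 38 × 855/14 = 16245/14.

Deadweight loss = 16245/14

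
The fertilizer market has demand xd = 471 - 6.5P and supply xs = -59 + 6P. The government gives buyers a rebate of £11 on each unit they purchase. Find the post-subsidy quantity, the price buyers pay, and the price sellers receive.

Pre-subsidy: 471 - 6.5P = -59 + 6P gives P* = 42.4, x* = 195.4.
With the rebate, buyers effectively pay Pb = Ps − 11, where Ps is the price sellers receive.
Demand in terms of Ps becomes xd = 471 − 6.5(Ps − 11) = 542.5 - 6.5Ps. Setting this equal to supply: 542.5 - 6.5Ps = -59 + 6Ps, so Ps = 48.12.
Buyers pay Pb = 48.12 − 11 = 37.12; x' = -59 + 6·48.12 = 229.72.

x' = 229.72; buyers pay £37.12; sellers receive £48.12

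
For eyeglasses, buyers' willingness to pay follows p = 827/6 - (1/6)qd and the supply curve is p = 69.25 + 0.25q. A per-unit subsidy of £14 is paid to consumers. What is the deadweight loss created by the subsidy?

Pre-subsidy: 827/6 - (1/6)q = 69.25 + 0.25q gives q* = 164.6 and p* = 110.4.
With the rebate, buyers effectively pay pb = ps − 14, where ps is the price sellers receive.
On the curves, pb = 827/6 - (1/6)q and ps = 69.25 + 0.25q; the wedge ps − pb = 14 gives 69.25 + 0.25q − (827/6 - (1/6)q) = 14, so q' = 198.2.
Then pb = 827/6 − (1/6)·198.2 = 104.8 and ps = 69.25 + 0.25·198.2 = 118.8.
The subsidy expands output by 198.2 − 164.6 = 33.6 past the efficient level; on those units the gap between marginal cost and willingness to pay runs from 0 up to 14.
DWL = ½ × 14 × 33.6 = 235.2.

Deadweight loss = £235.2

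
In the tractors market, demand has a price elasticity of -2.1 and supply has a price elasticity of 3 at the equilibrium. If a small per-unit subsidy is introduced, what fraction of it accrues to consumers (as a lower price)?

Consumer share = 10/17

For a small subsidy around the equilibrium, the benefit split depends on the relative slopes, which at a point are proportional to the elasticities.
Buyer share = εs/(εs + |εd|) = 3/(3 + 2.1) = 10/17; seller share = |εd|/(εs + |εd|) = 7/17.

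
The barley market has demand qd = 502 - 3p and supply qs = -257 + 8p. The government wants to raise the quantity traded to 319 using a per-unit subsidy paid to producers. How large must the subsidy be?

At q = 319, invert demand for the buyer price: pb = (502 − 319)/3 = 61; invert supply for the seller price: ps = (319 − (-257))/8 = 72.
The subsidy must fill the gap: s = ps − pb = 72 − 61 = 11.

Required subsidy s = 11 per unit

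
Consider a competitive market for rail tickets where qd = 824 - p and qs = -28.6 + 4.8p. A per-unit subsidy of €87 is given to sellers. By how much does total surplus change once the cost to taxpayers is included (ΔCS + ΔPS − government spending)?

Net change in total surplus = -€3132

Pre-subsidy: 824 - p = -28.6 + 4.8p gives p* = 147, q* = 677.
With the subsidy, sellers receive ps = pb + 87 for each unit, where pb is the price buyers pay.
Supply in terms of pb becomes qs = -28.6 + 4.8(pb + 87) = 389 + 4.8pb. Setting this equal to demand: 824 - pb = 389 + 4.8pb, so pb = 75.
Sellers receive ps = 75 + 87 = 162; q' = 824 − 1·75 = 749.
ΔCS = ½(677 + 749)(147 − 75) = 51336; ΔPS = ½(677 + 749)(162 − 147) = 10695.
Government spending = 87 × 749 = 65163.
Net change = 51336 + 10695 − 65163 = -3132. The loss equals the DWL triangle ½·87·72.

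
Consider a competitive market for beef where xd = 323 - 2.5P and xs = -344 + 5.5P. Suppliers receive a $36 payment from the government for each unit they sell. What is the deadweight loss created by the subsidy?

Deadweight loss = $1113.75

Pre-subsidy: 323 - 2.5P = -344 + 5.5P gives P* = 83.375, x* = 114.5625.
With the subsidy, sellers receive Ps = Pb + 36 for each unit, where Pb is the price buyers pay.
Supply in terms of Pb becomes xs = -344 + 5.5(Pb + 36) = -146 + 5.5Pb. Setting this equal to demand: 323 - 2.5Pb = -146 + 5.5Pb, so Pb = 58.625.
Sellers receive Ps = 58.625 + 36 = 94.625; x' = 323 − 2.5·58.625 = 176.4375.
The subsidy expands output by 176.4375 − 114.5625 = 61.875 past the efficient level; on those units the gap between marginal cost and willingness to pay runs from 0 up to 36.
DWL = ½ × 36 × 61.875 = 1113.75.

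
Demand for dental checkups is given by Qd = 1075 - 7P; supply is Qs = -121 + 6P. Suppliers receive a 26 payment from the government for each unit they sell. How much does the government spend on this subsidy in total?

Government cost = 13390

Pre-subsidy: 1075 - 7P = -121 + 6P gives P* = 92, Q* = 431.
With the subsidy, sellers receive Ps = Pb + 26 for each unit, where Pb is the price buyers pay.
Supply in terms of Pb becomes Qs = -121 + 6(Pb + 26) = 35 + 6Pb. Setting this equal to demand: 1075 - 7Pb = 35 + 6Pb, so Pb = 80.
Sellers receive Ps = 80 + 26 = 106; Q' = 1075 − 7·80 = 515.
Government outlay = subsidy × quantity = 26 × 515 = 13390.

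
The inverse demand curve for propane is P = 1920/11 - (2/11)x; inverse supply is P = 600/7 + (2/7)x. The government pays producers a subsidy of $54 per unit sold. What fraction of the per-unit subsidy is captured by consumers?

Consumer share = 7/18

Pre-subsidy: 1920/11 - (2/11)x = 600/7 + (2/7)x gives x* = 190 and P* = 140.
With the subsidy, sellers receive Ps = Pb + 54 for each unit, where Pb is the price buyers pay.
On the curves, Pb = 1920/11 - (2/11)x and Ps = 600/7 + (2/7)x; the wedge Ps − Pb = 54 gives 600/7 + (2/7)x − (1920/11 - (2/11)x) = 54, so x' = 305.5.
Then Pb = 1920/11 − (2/11)·305.5 = 119 and Ps = 600/7 + (2/7)·305.5 = 173.
Buyers' price falls by P* − Pb = 140 − 119 = 21; sellers' price rises by Ps − P* = 173 − 140 = 33.
So consumers capture 21/54 = 7/18 of each unit of subsidy.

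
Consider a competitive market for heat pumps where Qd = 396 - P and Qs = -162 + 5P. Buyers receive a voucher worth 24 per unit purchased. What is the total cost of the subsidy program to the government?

Pre-subsidy: 396 - P = -162 + 5P gives P* = 93, Q* = 303.
With the rebate, buyers effectively pay Pb = Ps − 24, where Ps is the price sellers receive.
Demand in terms of Ps becomes Qd = 396 − 1(Ps − 24) = 420 - Ps. Setting this equal to supply: 420 - Ps = -162 + 5Ps, so Ps = 97.
Buyers pay Pb = 97 − 24 = 73; Q' = -162 + 5·97 = 323.
Government outlay = subsidy × quantity = 24 × 323 = 7752.

Government cost = 7752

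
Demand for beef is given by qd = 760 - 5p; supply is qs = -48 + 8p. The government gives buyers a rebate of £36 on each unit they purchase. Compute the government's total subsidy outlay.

Pre-subsidy: 760 - 5p = -48 + 8p gives p* = 808/13, q* = 5840/13.
With the rebate, buyers effectively pay pb = ps − 36, where ps is the price sellers receive.
Demand in terms of ps becomes qd = 760 − 5(ps − 36) = 940 - 5ps. Setting this equal to supply: 940 - 5ps = -48 + 8ps, so ps = 76.
Buyers pay pb = 76 − 36 = 40; q' = -48 + 8·76 = 560.
Government outlay = subsidy × quantity = 36 × 560 = 20160.

Government cost = £20160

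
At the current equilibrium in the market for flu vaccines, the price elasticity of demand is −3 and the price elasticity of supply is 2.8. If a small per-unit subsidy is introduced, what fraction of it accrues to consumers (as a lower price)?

Consumer share = 14/29

For a small subsidy around the equilibrium, the benefit split depends on the relative slopes, which at a point are proportional to the elasticities.
Buyer share = εs/(εs + |εd|) = 2.8/(2.8 + 3) = 14/29; seller share = |εd|/(εs + |εd|) = 15/29.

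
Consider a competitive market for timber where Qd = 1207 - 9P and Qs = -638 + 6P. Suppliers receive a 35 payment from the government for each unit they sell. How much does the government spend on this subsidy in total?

Government cost = 7910

Pre-subsidy: 1207 - 9P = -638 + 6P gives P* = 123, Q* = 100.
With the subsidy, sellers receive Ps = Pb + 35 for each unit, where Pb is the price buyers pay.
Supply in terms of Pb becomes Qs = -638 + 6(Pb + 35) = -428 + 6Pb. Setting this equal to demand: 1207 - 9Pb = -428 + 6Pb, so Pb = 109.
Sellers receive Ps = 109 + 35 = 144; Q' = 1207 − 9·109 = 226.
Government outlay = subsidy × quantity = 35 × 226 = 7910.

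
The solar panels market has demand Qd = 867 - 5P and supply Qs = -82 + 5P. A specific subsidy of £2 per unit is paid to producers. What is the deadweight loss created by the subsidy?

Pre-subsidy: 867 - 5P = -82 + 5P gives P* = 94.9, Q* = 392.5.
With the subsidy, sellers receive Ps = Pb + 2 for each unit, where Pb is the price buyers pay.
Supply in terms of Pb becomes Qs = -82 + 5(Pb + 2) = -72 + 5Pb. Setting this equal to demand: 867 - 5Pb = -72 + 5Pb, so Pb = 93.9.
Sellers receive Ps = 93.9 + 2 = 95.9; Q' = 867 − 5·93.9 = 397.5.
The subsidy expands output by 397.5 − 392.5 = 5 past the efficient level; on those units the gap between marginal cost and willingness to pay runs from 0 up to 2.
DWL = ½ × 2 × 5 = 5.

Deadweight loss = £5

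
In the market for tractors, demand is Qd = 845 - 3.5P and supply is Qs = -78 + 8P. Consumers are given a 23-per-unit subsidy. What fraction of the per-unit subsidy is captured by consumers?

Consumer share = 16/23

Pre-subsidy: 845 - 3.5P = -78 + 8P gives P* = 1846/23, Q* = 12974/23.
With the rebate, buyers effectively pay Pb = Ps − 23, where Ps is the price sellers receive.
Demand in terms of Ps becomes Qd = 845 − 3.5(Ps − 23) = 925.5 - 3.5Ps. Setting this equal to supply: 925.5 - 3.5Ps = -78 + 8Ps, so Ps = 2007/23.
Buyers pay Pb = 2007/23 − 23 = 1478/23; Q' = -78 + 8·(2007/23) = 14262/23.
Buyers' price falls by P* − Pb = 1846/23 − 1478/23 = 16; sellers' price rises by Ps − P* = 2007/23 − 1846/23 = 7.
So consumers capture 16/23 = 16/23 of each unit of subsidy.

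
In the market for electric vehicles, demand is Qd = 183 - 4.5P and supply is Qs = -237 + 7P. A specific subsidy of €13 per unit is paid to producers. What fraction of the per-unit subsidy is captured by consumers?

Pre-subsidy: 183 - 4.5P = -237 + 7P gives P* = 840/23, Q* = 429/23.
With the subsidy, sellers receive Ps = Pb + 13 for each unit, where Pb is the price buyers pay.
Supply in terms of Pb becomes Qs = -237 + 7(Pb + 13) = -146 + 7Pb. Setting this equal to demand: 183 - 4.5Pb = -146 + 7Pb, so Pb = 658/23.
Sellers receive Ps = 658/23 + 13 = 957/23; Q' = 183 − 4.5·(658/23) = 1248/23.
Buyers' price falls by P* − Pb = 840/23 − 658/23 = 182/23; sellers' price rises by Ps − P* = 957/23 − 840/23 = 117/23.
So consumers capture (182/23)/13 = 14/23 of each unit of subsidy.

Consumer share = 14/23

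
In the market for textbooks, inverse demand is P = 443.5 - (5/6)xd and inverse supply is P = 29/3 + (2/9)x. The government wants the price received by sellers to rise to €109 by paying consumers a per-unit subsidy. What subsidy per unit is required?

At a seller price of 109, quantity supplied is -43.5 + 4.5·109 = 447.
Buyers absorb 447 only when they pay Pb = 443.5 − (5/6)·447 = 71.
s = Ps − Pb = 109 − 71 = 38.

Required subsidy s = €38 per unit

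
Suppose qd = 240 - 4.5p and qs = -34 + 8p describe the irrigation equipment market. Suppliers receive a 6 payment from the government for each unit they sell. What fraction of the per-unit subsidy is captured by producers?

Producer share = 0.36

Pre-subsidy: 240 - 4.5p = -34 + 8p gives p* = 21.92, q* = 141.36.
With the subsidy, sellers receive ps = pb + 6 for each unit, where pb is the price buyers pay.
Supply in terms of pb becomes qs = -34 + 8(pb + 6) = 14 + 8pb. Setting this equal to demand: 240 - 4.5pb = 14 + 8pb, so pb = 18.08.
Sellers receive ps = 18.08 + 6 = 24.08; q' = 240 − 4.5·18.08 = 158.64.
Buyers' price falls by p* − pb = 21.92 − 18.08 = 3.84; sellers' price rises by ps − p* = 24.08 − 21.92 = 2.16.
So producers capture 2.16/6 = 0.36 of each unit of subsidy.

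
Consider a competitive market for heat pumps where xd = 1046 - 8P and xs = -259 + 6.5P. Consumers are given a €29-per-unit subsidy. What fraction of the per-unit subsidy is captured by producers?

Producer share = 16/29

Pre-subsidy: 1046 - 8P = -259 + 6.5P gives P* = 90, x* = 326.
With the rebate, buyers effectively pay Pb = Ps − 29, where Ps is the price sellers receive.
Demand in terms of Ps becomes xd = 1046 − 8(Ps − 29) = 1278 - 8Ps. Setting this equal to supply: 1278 - 8Ps = -259 + 6.5Ps, so Ps = 106.
Buyers pay Pb = 106 − 29 = 77; x' = -259 + 6.5·106 = 430.
Buyers' price falls by P* − Pb = 90 − 77 = 13; sellers' price rises by Ps − P* = 106 − 90 = 16.
So producers capture 16/29 = 16/29 of each unit of subsidy.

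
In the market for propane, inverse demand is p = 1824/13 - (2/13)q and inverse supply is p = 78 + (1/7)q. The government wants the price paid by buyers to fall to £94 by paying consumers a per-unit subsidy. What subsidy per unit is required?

At a buyer price of 94, quantity demanded is 912 − 6.5·94 = 301.
Sellers supply 301 only when they receive ps = 78 + (1/7)·301 = 121.
s = ps − pb = 121 − 94 = 27.

Required subsidy s = £27 per unit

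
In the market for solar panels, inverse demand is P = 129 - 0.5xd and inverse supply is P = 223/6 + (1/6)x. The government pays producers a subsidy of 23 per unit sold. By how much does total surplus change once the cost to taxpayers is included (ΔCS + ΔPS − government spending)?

Pre-subsidy: 129 - 0.5x = 223/6 + (1/6)x gives x* = 137.75 and P* = 60.125.
With the subsidy, sellers receive Ps = Pb + 23 for each unit, where Pb is the price buyers pay.
On the curves, Pb = 129 - 0.5x and Ps = 223/6 + (1/6)x; the wedge Ps − Pb = 23 gives 223/6 + (1/6)x − (129 - 0.5x) = 23, so x' = 172.25.
Then Pb = 129 − 0.5·172.25 = 42.875 and Ps = 223/6 + (1/6)·172.25 = 65.875.
ΔCS = ½(137.75 + 172.25)(60.125 − 42.875) = 2673.75; ΔPS = ½(137.75 + 172.25)(65.875 − 60.125) = 891.25.
Government spending = 23 × 172.25 = 3961.75.
Net change = 2673.75 + 891.25 − 3961.75 = -396.75. The loss equals the DWL triangle ½·23·34.5.

Net change in total surplus = -396.75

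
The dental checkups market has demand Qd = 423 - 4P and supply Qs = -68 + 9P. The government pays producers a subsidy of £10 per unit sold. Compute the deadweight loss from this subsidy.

Pre-subsidy: 423 - 4P = -68 + 9P gives P* = 491/13, Q* = 3535/13.
With the subsidy, sellers receive Ps = Pb + 10 for each unit, where Pb is the price buyers pay.
Supply in terms of Pb becomes Qs = -68 + 9(Pb + 10) = 22 + 9Pb. Setting this equal to demand: 423 - 4Pb = 22 + 9Pb, so Pb = 401/13.
Sellers receive Ps = 401/13 + 10 = 531/13; Q' = 423 − 4·(401/13) = 3895/13.
The subsidy expands output by 3895/13 − 3535/13 = 360/13 past the efficient level; on those units the gap between marginal cost and willingness to pay runs from 0 up to 10.
DWL = ½ × 10 × 360/13 = 1800/13.

Deadweight loss = 1800/13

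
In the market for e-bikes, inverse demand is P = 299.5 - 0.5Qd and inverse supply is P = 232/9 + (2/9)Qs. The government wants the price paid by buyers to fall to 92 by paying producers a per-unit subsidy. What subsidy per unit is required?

Required subsidy s = 26 per unit

At a buyer price of 92, quantity demanded is 599 − 2·92 = 415.
Sellers supply 415 only when they receive Ps = 232/9 + (2/9)·415 = 118.
s = Ps − Pb = 118 − 92 = 26.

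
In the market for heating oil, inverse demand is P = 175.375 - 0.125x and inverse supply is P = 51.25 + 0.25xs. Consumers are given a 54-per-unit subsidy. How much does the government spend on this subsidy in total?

Government cost = 25650

Pre-subsidy: 175.375 - 0.125x = 51.25 + 0.25x gives x* = 331 and P* = 134.
With the rebate, buyers effectively pay Pb = Ps − 54, where Ps is the price sellers receive.
On the curves, Pb = 175.375 - 0.125x and Ps = 51.25 + 0.25x; the wedge Ps − Pb = 54 gives 51.25 + 0.25x − (175.375 - 0.125x) = 54, so x' = 475.
Then Pb = 175.375 − 0.125·475 = 116 and Ps = 51.25 + 0.25·475 = 170.
Government outlay = subsidy × quantity = 54 × 475 = 25650.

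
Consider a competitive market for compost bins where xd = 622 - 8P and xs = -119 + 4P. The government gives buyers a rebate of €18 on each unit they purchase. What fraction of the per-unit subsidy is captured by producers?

Producer share = 2/3

Pre-subsidy: 622 - 8P = -119 + 4P gives P* = 61.75, x* = 128.
With the rebate, buyers effectively pay Pb = Ps − 18, where Ps is the price sellers receive.
Demand in terms of Ps becomes xd = 622 − 8(Ps − 18) = 766 - 8Ps. Setting this equal to supply: 766 - 8Ps = -119 + 4Ps, so Ps = 73.75.
Buyers pay Pb = 73.75 − 18 = 55.75; x' = -119 + 4·73.75 = 176.
Buyers' price falls by P* − Pb = 61.75 − 55.75 = 6; sellers' price rises by Ps − P* = 73.75 − 61.75 = 12.
So producers capture 12/18 = 2/3 of each unit of subsidy.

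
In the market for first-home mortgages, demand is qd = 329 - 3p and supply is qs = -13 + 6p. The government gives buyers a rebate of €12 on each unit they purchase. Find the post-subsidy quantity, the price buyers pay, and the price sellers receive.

Pre-subsidy: 329 - 3p = -13 + 6p gives p* = 38, q* = 215.
With the rebate, buyers effectively pay pb = ps − 12, where ps is the price sellers receive.
Demand in terms of ps becomes qd = 329 − 3(ps − 12) = 365 - 3ps. Setting this equal to supply: 365 - 3ps = -13 + 6ps, so ps = 42.
Buyers pay pb = 42 − 12 = 30; q' = -13 + 6·42 = 239.

q' = 239; buyers pay €30; sellers receive €42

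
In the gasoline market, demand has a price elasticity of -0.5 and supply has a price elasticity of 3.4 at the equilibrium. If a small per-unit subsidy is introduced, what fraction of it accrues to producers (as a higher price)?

Producer share = 5/39

For a small subsidy around the equilibrium, the benefit split depends on the relative slopes, which at a point are proportional to the elasticities.
Buyer share = εs/(εs + |εd|) = 3.4/(3.4 + 0.5) = 34/39; seller share = |εd|/(εs + |εd|) = 5/39.
So producers capture 5/39 of the subsidy.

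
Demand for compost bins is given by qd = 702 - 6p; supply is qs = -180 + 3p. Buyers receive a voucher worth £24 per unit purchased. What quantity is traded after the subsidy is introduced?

q' = 162

Pre-subsidy: 702 - 6p = -180 + 3p gives p* = 98, q* = 114.
With the rebate, buyers effectively pay pb = ps − 24, where ps is the price sellers receive.
Demand in terms of ps becomes qd = 702 − 6(ps − 24) = 846 - 6ps. Setting this equal to supply: 846 - 6ps = -180 + 3ps, so ps = 114.
Buyers pay pb = 114 − 24 = 90; q' = -180 + 3·114 = 162.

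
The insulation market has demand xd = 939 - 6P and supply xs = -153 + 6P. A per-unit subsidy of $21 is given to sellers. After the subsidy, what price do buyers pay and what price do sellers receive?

Pre-subsidy: 939 - 6P = -153 + 6P gives P* = 91, x* = 393.
With the subsidy, sellers receive Ps = Pb + 21 for each unit, where Pb is the price buyers pay.
Supply in terms of Pb becomes xs = -153 + 6(Pb + 21) = -27 + 6Pb. Setting this equal to demand: 939 - 6Pb = -27 + 6Pb, so Pb = 80.5.
Sellers receive Ps = 80.5 + 21 = 101.5; x' = 939 − 6·80.5 = 456.

Buyers pay $80.5; sellers receive $101.5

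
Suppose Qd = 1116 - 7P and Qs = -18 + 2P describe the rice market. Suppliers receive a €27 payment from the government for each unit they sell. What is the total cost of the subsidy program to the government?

Government cost = €7452

Pre-subsidy: 1116 - 7P = -18 + 2P gives P* = 126, Q* = 234.
With the subsidy, sellers receive Ps = Pb + 27 for each unit, where Pb is the price buyers pay.
Supply in terms of Pb becomes Qs = -18 + 2(Pb + 27) = 36 + 2Pb. Setting this equal to demand: 1116 - 7Pb = 36 + 2Pb, so Pb = 120.
Sellers receive Ps = 120 + 27 = 147; Q' = 1116 − 7·120 = 276.
Government outlay = subsidy × quantity = 27 × 276 = 7452.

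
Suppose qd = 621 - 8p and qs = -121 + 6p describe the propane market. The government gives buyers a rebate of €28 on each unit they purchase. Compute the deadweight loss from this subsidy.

Pre-subsidy: 621 - 8p = -121 + 6p gives p* = 53, q* = 197.
With the rebate, buyers effectively pay pb = ps − 28, where ps is the price sellers receive.
Demand in terms of ps becomes qd = 621 − 8(ps − 28) = 845 - 8ps. Setting this equal to supply: 845 - 8ps = -121 + 6ps, so ps = 69.
Buyers pay pb = 69 − 28 = 41; q' = -121 + 6·69 = 293.
The subsidy expands output by 293 − 197 = 96 past the efficient level; on those units the gap between marginal cost and willingness to pay runs from 0 up to 28.
DWL = ½ × 28 × 96 = 1344.

Deadweight loss = €1344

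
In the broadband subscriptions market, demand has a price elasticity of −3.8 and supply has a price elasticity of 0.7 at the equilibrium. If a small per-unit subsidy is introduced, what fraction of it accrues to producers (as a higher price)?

For a small subsidy around the equilibrium, the benefit split depends on the relative slopes, which at a point are proportional to the elasticities.
Buyer share = εs/(εs + |εd|) = 0.7/(0.7 + 3.8) = 7/45; seller share = |εd|/(εs + |εd|) = 38/45.
So producers capture 38/45 of the subsidy.

Producer share = 38/45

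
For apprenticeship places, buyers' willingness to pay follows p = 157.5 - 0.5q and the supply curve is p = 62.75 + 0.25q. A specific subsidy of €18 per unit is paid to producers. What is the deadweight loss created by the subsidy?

Pre-subsidy: 157.5 - 0.5q = 62.75 + 0.25q gives q* = 379/3 and p* = 283/3.
With the subsidy, sellers receive ps = pb + 18 for each unit, where pb is the price buyers pay.
On the curves, pb = 157.5 - 0.5q and ps = 62.75 + 0.25q; the wedge ps − pb = 18 gives 62.75 + 0.25q − (157.5 - 0.5q) = 18, so q' = 451/3.
Then pb = 157.5 − 0.5·(451/3) = 247/3 and ps = 62.75 + 0.25·(451/3) = 301/3.
The subsidy expands output by 451/3 − 379/3 = 24 past the efficient level; on those units the gap between marginal cost and willingness to pay runs from 0 up to 18.
DWL = ½ × 18 × 24 = 216.

Deadweight loss = €216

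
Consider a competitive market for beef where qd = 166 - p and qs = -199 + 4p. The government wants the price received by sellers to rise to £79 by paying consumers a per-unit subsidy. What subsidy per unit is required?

At a seller price of 79, quantity supplied is -199 + 4·79 = 117.
Buyers absorb 117 only when they pay pb with 166 − 1·pb = 117, i.e. pb = 49.
s = ps − pb = 79 − 49 = 30.

Required subsidy s = £30 per unit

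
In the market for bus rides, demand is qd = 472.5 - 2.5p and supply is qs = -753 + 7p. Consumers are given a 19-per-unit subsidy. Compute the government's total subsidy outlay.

Pre-subsidy: 472.5 - 2.5p = -753 + 7p gives p* = 129, q* = 150.
With the rebate, buyers effectively pay pb = ps − 19, where ps is the price sellers receive.
Demand in terms of ps becomes qd = 472.5 − 2.5(ps − 19) = 520 - 2.5ps. Setting this equal to supply: 520 - 2.5ps = -753 + 7ps, so ps = 134.
Buyers pay pb = 134 − 19 = 115; q' = -753 + 7·134 = 185.
Government outlay = subsidy × quantity = 19 × 185 = 3515.

Government cost = 3515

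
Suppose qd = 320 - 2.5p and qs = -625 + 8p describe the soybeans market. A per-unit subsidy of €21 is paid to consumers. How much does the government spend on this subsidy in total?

Pre-subsidy: 320 - 2.5p = -625 + 8p gives p* = 90, q* = 95.
With the rebate, buyers effectively pay pb = ps − 21, where ps is the price sellers receive.
Demand in terms of ps becomes qd = 320 − 2.5(ps − 21) = 372.5 - 2.5ps. Setting this equal to supply: 372.5 - 2.5ps = -625 + 8ps, so ps = 95.
Buyers pay pb = 95 − 21 = 74; q' = -625 + 8·95 = 135.
Government outlay = subsidy × quantity = 21 × 135 = 2835.

Government cost = €2835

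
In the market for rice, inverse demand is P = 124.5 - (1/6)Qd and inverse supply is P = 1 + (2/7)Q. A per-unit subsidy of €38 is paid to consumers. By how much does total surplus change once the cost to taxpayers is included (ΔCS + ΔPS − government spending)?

Pre-subsidy: 124.5 - (1/6)Q = 1 + (2/7)Q gives Q* = 273 and P* = 79.
With the rebate, buyers effectively pay Pb = Ps − 38, where Ps is the price sellers receive.
On the curves, Pb = 124.5 - (1/6)Q and Ps = 1 + (2/7)Q; the wedge Ps − Pb = 38 gives 1 + (2/7)Q − (124.5 - (1/6)Q) = 38, so Q' = 357.
Then Pb = 124.5 − (1/6)·357 = 65 and Ps = 1 + (2/7)·357 = 103.
ΔCS = ½(273 + 357)(79 − 65) = 4410; ΔPS = ½(273 + 357)(103 − 79) = 7560.
Government spending = 38 × 357 = 13566.
Net change = 4410 + 7560 − 13566 = -1596. The loss equals the DWL triangle ½·38·84.

Net change in total surplus = -€1596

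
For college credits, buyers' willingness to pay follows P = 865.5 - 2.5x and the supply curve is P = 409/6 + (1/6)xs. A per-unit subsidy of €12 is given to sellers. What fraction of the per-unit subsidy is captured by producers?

Pre-subsidy: 865.5 - 2.5x = 409/6 + (1/6)x gives x* = 299 and P* = 118.
With the subsidy, sellers receive Ps = Pb + 12 for each unit, where Pb is the price buyers pay.
On the curves, Pb = 865.5 - 2.5x and Ps = 409/6 + (1/6)x; the wedge Ps − Pb = 12 gives 409/6 + (1/6)x − (865.5 - 2.5x) = 12, so x' = 303.5.
Then Pb = 865.5 − 2.5·303.5 = 106.75 and Ps = 409/6 + (1/6)·303.5 = 118.75.
Buyers' price falls by P* − Pb = 118 − 106.75 = 11.25; sellers' price rises by Ps − P* = 118.75 − 118 = 0.75.
So producers capture 0.75/12 = 0.0625 of each unit of subsidy.

Producer share = 0.0625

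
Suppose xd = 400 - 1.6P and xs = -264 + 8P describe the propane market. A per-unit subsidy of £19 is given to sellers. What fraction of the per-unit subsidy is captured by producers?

Producer share = 1/6

Pre-subsidy: 400 - 1.6P = -264 + 8P gives P* = 415/6, x* = 868/3.
With the subsidy, sellers receive Ps = Pb + 19 for each unit, where Pb is the price buyers pay.
Supply in terms of Pb becomes xs = -264 + 8(Pb + 19) = -112 + 8Pb. Setting this equal to demand: 400 - 1.6Pb = -112 + 8Pb, so Pb = 160/3.
Sellers receive Ps = 160/3 + 19 = 217/3; x' = 400 − 1.6·(160/3) = 944/3.
Buyers' price falls by P* − Pb = 415/6 − 160/3 = 95/6; sellers' price rises by Ps − P* = 217/3 − 415/6 = 19/6.
So producers capture (19/6)/19 = 1/6 of each unit of subsidy.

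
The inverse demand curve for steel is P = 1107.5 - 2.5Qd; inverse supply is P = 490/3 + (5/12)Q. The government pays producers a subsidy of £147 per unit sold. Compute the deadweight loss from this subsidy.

Deadweight loss = £3704.4

Pre-subsidy: 1107.5 - 2.5Q = 490/3 + (5/12)Q gives Q* = 2266/7 and P* = 4175/14.
With the subsidy, sellers receive Ps = Pb + 147 for each unit, where Pb is the price buyers pay.
On the curves, Pb = 1107.5 - 2.5Q and Ps = 490/3 + (5/12)Q; the wedge Ps − Pb = 147 gives 490/3 + (5/12)Q − (1107.5 - 2.5Q) = 147, so Q' = 13094/35.
Then Pb = 1107.5 − 2.5·(13094/35) = 2411/14 and Ps = 490/3 + (5/12)·(13094/35) = 4469/14.
The subsidy expands output by 13094/35 − 2266/7 = 50.4 past the efficient level; on those units the gap between marginal cost and willingness to pay runs from 0 up to 147.
DWL = ½ × 147 × 50.4 = 3704.4.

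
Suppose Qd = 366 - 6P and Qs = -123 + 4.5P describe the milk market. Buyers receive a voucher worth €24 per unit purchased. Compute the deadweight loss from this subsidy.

Deadweight loss = 5184/7

Pre-subsidy: 366 - 6P = -123 + 4.5P gives P* = 326/7, Q* = 606/7.
With the rebate, buyers effectively pay Pb = Ps − 24, where Ps is the price sellers receive.
Demand in terms of Ps becomes Qd = 366 − 6(Ps − 24) = 510 - 6Ps. Setting this equal to supply: 510 - 6Ps = -123 + 4.5Ps, so Ps = 422/7.
Buyers pay Pb = 422/7 − 24 = 254/7; Q' = -123 + 4.5·(422/7) = 1038/7.
The subsidy expands output by 1038/7 − 606/7 = 432/7 past the efficient level; on those units the gap between marginal cost and willingness to pay runs from 0 up to 24.
DWL = ½ × 24 × 432/7 = 5184/7.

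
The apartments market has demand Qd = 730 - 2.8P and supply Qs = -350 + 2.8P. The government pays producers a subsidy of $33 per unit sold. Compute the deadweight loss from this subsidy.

Deadweight loss = $762.3

Pre-subsidy: 730 - 2.8P = -350 + 2.8P gives P* = 1350/7, Q* = 190.
With the subsidy, sellers receive Ps = Pb + 33 for each unit, where Pb is the price buyers pay.
Supply in terms of Pb becomes Qs = -350 + 2.8(Pb + 33) = -257.6 + 2.8Pb. Setting this equal to demand: 730 - 2.8Pb = -257.6 + 2.8Pb, so Pb = 2469/14.
Sellers receive Ps = 2469/14 + 33 = 2931/14; Q' = 730 − 2.8·(2469/14) = 236.2.
The subsidy expands output by 236.2 − 190 = 46.2 past the efficient level; on those units the gap between marginal cost and willingness to pay runs from 0 up to 33.
DWL = ½ × 33 × 46.2 = 762.3.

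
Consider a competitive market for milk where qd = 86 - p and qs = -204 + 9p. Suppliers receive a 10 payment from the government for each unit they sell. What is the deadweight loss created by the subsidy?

Pre-subsidy: 86 - p = -204 + 9p gives p* = 29, q* = 57.
With the subsidy, sellers receive ps = pb + 10 for each unit, where pb is the price buyers pay.
Supply in terms of pb becomes qs = -204 + 9(pb + 10) = -114 + 9pb. Setting this equal to demand: 86 - pb = -114 + 9pb, so pb = 20.
Sellers receive ps = 20 + 10 = 30; q' = 86 − 1·20 = 66.
The subsidy expands output by 66 − 57 = 9 past the efficient level; on those units the gap between marginal cost and willingness to pay runs from 0 up to 10.
DWL = ½ × 10 × 9 = 45.

Deadweight loss = 45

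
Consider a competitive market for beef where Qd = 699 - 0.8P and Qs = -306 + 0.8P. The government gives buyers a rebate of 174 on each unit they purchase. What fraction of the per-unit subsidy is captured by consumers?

Pre-subsidy: 699 - 0.8P = -306 + 0.8P gives P* = 628.125, Q* = 196.5.
With the rebate, buyers effectively pay Pb = Ps − 174, where Ps is the price sellers receive.
Demand in terms of Ps becomes Qd = 699 − 0.8(Ps − 174) = 838.2 - 0.8Ps. Setting this equal to supply: 838.2 - 0.8Ps = -306 + 0.8Ps, so Ps = 715.125.
Buyers pay Pb = 715.125 − 174 = 541.125; Q' = -306 + 0.8·715.125 = 266.1.
Buyers' price falls by P* − Pb = 628.125 − 541.125 = 87; sellers' price rises by Ps − P* = 715.125 − 628.125 = 87.
So consumers capture 87/174 = 0.5 of each unit of subsidy.

Consumer share = 0.5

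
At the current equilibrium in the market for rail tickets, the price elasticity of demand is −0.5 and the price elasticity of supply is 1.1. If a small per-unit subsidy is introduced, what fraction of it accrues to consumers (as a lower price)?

For a small subsidy around the equilibrium, the benefit split depends on the relative slopes, which at a point are proportional to the elasticities.
Buyer share = εs/(εs + |εd|) = 1.1/(1.1 + 0.5) = 0.6875; seller share = |εd|/(εs + |εd|) = 0.3125.

Consumer share = 0.6875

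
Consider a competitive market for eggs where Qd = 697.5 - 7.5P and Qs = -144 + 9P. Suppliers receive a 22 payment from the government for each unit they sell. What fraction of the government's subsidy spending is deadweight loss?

DWL / government spending = 1/9

Pre-subsidy: 697.5 - 7.5P = -144 + 9P gives P* = 51, Q* = 315.
With the subsidy, sellers receive Ps = Pb + 22 for each unit, where Pb is the price buyers pay.
Supply in terms of Pb becomes Qs = -144 + 9(Pb + 22) = 54 + 9Pb. Setting this equal to demand: 697.5 - 7.5Pb = 54 + 9Pb, so Pb = 39.
Sellers receive Ps = 39 + 22 = 61; Q' = 697.5 − 7.5·39 = 405.
ΔCS = ½(315 + 405)(51 − 39) = 4320; ΔPS = ½(315 + 405)(61 − 51) = 3600.
Government spending = 22 × 405 = 8910.
DWL = ½ × 22 × (405 − 315) = 990; fraction = 990 / 8910 = 1/9.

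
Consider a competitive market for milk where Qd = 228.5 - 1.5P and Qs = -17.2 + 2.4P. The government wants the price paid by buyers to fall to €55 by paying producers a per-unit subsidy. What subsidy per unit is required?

At a buyer price of 55, quantity demanded is 228.5 − 1.5·55 = 146.
Sellers supply 146 only when they receive Ps with -17.2 + 2.4·Ps = 146, i.e. Ps = 68.
s = Ps − Pb = 68 − 55 = 13.

Required subsidy s = €13 per unit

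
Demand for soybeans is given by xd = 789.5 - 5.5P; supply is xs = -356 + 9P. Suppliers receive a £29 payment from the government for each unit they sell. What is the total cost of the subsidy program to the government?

Pre-subsidy: 789.5 - 5.5P = -356 + 9P gives P* = 79, x* = 355.
With the subsidy, sellers receive Ps = Pb + 29 for each unit, where Pb is the price buyers pay.
Supply in terms of Pb becomes xs = -356 + 9(Pb + 29) = -95 + 9Pb. Setting this equal to demand: 789.5 - 5.5Pb = -95 + 9Pb, so Pb = 61.
Sellers receive Ps = 61 + 29 = 90; x' = 789.5 − 5.5·61 = 454.
Government outlay = subsidy × quantity = 29 × 454 = 13166.

Government cost = £13166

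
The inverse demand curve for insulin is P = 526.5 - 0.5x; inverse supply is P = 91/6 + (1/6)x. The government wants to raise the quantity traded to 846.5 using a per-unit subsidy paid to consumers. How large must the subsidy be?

At x = 846.5, from the demand curve buyers pay Pb = 526.5 − 0.5·846.5 = 103.25; from the supply curve sellers need Ps = 91/6 + (1/6)·846.5 = 156.25.
The subsidy must fill the gap: s = Ps − Pb = 156.25 − 103.25 = 53.

Required subsidy s = 53 per unit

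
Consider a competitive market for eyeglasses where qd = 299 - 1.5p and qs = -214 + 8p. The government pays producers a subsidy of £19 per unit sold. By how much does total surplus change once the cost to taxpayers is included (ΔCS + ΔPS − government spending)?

Pre-subsidy: 299 - 1.5p = -214 + 8p gives p* = 54, q* = 218.
With the subsidy, sellers receive ps = pb + 19 for each unit, where pb is the price buyers pay.
Supply in terms of pb becomes qs = -214 + 8(pb + 19) = -62 + 8pb. Setting this equal to demand: 299 - 1.5pb = -62 + 8pb, so pb = 38.
Sellers receive ps = 38 + 19 = 57; q' = 299 − 1.5·38 = 242.
ΔCS = ½(218 + 242)(54 − 38) = 3680; ΔPS = ½(218 + 242)(57 − 54) = 690.
Government spending = 19 × 242 = 4598.
Net change = 3680 + 690 − 4598 = -228. The loss equals the DWL triangle ½·19·24.

Net change in total surplus = -£228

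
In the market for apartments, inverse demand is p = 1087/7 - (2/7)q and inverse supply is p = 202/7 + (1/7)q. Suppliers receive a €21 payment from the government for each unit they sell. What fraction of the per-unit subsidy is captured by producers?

Pre-subsidy: 1087/7 - (2/7)q = 202/7 + (1/7)q gives q* = 295 and p* = 71.
With the subsidy, sellers receive ps = pb + 21 for each unit, where pb is the price buyers pay.
On the curves, pb = 1087/7 - (2/7)q and ps = 202/7 + (1/7)q; the wedge ps − pb = 21 gives 202/7 + (1/7)q − (1087/7 - (2/7)q) = 21, so q' = 344.
Then pb = 1087/7 − (2/7)·344 = 57 and ps = 202/7 + (1/7)·344 = 78.
Buyers' price falls by p* − pb = 71 − 57 = 14; sellers' price rises by ps − p* = 78 − 71 = 7.
So producers capture 7/21 = 1/3 of each unit of subsidy.

Producer share = 1/3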